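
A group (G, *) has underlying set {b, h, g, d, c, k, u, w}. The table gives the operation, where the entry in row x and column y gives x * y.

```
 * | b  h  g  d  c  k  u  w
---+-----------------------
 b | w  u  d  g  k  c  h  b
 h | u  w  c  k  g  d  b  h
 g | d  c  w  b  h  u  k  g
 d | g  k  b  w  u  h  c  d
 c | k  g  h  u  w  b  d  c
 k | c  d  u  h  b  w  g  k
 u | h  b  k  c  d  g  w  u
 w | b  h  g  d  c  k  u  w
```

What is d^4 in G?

d^1 = d
d^2 = d * d = w
d^3 = w * d = d
d^4 = d * d = w

w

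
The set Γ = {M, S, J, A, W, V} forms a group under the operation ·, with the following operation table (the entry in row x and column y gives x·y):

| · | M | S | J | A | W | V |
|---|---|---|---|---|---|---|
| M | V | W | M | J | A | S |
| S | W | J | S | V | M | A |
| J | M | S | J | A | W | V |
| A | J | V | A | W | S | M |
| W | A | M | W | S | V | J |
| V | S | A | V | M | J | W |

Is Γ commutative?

Yes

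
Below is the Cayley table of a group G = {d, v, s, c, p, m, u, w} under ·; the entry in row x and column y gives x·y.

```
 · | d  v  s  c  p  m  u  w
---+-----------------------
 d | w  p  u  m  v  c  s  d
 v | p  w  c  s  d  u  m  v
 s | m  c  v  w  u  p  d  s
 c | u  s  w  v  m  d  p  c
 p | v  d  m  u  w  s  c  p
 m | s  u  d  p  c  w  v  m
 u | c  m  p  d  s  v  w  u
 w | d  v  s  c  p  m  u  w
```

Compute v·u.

Read row v, column u: v·u = m.

m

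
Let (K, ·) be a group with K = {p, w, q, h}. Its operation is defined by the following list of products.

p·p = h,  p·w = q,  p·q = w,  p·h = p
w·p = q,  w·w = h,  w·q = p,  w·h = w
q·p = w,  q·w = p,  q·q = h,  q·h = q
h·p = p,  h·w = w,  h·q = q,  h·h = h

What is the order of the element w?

2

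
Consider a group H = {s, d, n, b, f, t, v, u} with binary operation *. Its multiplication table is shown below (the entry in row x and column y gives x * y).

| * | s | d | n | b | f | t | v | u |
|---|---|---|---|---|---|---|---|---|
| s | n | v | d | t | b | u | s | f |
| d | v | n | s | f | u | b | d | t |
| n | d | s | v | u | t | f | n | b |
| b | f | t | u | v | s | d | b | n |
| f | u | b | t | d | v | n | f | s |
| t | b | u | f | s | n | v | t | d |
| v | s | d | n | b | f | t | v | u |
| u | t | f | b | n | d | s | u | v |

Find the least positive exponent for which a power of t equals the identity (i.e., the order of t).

The identity element is v (its row matches the header).
t^1 = t
t^2 = t * t = v
The first power of t equal to the identity is t^2, so ord(t) = 2.

2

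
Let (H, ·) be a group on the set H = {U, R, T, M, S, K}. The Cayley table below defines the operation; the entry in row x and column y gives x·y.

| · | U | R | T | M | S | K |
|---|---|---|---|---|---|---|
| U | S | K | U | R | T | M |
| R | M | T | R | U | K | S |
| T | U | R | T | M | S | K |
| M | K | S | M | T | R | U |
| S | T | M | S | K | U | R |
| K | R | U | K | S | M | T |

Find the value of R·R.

Read row R, column R: R·R = T.

T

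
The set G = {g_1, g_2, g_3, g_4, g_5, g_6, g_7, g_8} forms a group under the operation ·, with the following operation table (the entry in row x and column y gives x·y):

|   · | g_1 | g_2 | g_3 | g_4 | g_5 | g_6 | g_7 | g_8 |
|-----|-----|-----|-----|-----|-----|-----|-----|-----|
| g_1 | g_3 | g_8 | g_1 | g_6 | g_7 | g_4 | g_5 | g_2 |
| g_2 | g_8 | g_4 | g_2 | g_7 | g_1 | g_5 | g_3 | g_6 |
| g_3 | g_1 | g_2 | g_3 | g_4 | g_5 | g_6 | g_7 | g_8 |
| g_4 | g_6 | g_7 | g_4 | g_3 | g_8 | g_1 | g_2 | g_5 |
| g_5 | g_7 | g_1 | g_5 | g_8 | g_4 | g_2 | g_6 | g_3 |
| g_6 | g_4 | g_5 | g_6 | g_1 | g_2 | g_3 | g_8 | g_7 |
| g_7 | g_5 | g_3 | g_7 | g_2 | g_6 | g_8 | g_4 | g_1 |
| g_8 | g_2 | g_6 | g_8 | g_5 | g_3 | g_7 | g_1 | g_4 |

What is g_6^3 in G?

g_6^1 = g_6
g_6^2 = g_6·g_6 = g_3
g_6^3 = g_3·g_6 = g_6

g_6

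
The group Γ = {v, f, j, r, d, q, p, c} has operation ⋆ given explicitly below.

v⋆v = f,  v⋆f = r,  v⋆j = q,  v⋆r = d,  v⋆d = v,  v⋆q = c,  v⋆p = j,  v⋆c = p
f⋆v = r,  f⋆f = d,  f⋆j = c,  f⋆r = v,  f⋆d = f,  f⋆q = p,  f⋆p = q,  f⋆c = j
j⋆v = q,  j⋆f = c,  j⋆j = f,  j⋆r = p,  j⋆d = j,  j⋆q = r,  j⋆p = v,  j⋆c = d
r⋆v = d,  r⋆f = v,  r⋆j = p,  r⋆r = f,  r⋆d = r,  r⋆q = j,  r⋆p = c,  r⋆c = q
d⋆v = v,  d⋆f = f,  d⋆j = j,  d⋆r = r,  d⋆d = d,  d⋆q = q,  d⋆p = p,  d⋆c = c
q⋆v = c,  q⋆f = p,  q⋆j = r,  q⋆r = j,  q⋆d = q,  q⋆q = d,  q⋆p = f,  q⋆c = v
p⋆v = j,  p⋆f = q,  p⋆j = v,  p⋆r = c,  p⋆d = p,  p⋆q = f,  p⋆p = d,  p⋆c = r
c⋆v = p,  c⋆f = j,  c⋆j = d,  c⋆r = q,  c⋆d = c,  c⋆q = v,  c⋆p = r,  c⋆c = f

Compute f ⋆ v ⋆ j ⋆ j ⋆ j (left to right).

q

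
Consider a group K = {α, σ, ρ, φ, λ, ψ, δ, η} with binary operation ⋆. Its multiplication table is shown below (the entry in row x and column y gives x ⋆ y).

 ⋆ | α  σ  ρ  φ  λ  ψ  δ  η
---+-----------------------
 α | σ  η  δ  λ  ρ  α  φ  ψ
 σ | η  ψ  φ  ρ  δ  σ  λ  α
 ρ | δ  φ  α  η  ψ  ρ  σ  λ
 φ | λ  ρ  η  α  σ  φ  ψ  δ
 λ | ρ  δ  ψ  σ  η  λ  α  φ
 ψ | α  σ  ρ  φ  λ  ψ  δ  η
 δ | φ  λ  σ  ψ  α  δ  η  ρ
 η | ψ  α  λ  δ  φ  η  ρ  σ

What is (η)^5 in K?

η

η^1 = η
η^2 = η ⋆ η = σ
η^3 = σ ⋆ η = α
η^4 = α ⋆ η = ψ
η^5 = ψ ⋆ η = η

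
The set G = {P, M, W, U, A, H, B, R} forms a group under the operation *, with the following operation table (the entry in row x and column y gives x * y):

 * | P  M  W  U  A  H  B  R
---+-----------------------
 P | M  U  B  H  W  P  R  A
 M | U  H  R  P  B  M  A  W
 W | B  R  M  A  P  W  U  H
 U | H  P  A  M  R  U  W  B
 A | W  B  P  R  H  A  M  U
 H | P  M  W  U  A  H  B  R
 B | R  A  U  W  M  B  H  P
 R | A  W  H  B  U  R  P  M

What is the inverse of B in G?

First locate the identity: row H matches the header, so H is the identity.
Scan row B for H: B * B = H. Hence B^(-1) = B.

B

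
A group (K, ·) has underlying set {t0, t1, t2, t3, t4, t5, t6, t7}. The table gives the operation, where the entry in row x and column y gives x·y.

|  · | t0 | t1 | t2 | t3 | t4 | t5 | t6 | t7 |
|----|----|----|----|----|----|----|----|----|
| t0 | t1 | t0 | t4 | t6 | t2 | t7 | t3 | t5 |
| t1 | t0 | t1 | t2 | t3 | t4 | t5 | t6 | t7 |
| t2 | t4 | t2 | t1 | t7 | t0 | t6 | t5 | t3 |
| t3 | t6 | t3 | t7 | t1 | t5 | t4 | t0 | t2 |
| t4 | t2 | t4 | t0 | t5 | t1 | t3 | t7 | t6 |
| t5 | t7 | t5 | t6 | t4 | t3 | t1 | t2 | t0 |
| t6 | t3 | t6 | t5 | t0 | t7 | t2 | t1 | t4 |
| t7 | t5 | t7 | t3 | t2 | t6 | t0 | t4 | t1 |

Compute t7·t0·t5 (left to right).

t7·t0 = t5
t5·t5 = t1

t1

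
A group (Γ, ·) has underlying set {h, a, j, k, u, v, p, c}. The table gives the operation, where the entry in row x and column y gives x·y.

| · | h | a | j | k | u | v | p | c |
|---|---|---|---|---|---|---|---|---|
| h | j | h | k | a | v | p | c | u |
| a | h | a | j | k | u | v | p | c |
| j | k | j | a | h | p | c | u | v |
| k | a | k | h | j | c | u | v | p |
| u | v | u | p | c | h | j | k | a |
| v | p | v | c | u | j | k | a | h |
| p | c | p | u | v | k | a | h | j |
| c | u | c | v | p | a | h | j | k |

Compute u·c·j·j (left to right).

a

u·c = a
a·j = j
j·j = a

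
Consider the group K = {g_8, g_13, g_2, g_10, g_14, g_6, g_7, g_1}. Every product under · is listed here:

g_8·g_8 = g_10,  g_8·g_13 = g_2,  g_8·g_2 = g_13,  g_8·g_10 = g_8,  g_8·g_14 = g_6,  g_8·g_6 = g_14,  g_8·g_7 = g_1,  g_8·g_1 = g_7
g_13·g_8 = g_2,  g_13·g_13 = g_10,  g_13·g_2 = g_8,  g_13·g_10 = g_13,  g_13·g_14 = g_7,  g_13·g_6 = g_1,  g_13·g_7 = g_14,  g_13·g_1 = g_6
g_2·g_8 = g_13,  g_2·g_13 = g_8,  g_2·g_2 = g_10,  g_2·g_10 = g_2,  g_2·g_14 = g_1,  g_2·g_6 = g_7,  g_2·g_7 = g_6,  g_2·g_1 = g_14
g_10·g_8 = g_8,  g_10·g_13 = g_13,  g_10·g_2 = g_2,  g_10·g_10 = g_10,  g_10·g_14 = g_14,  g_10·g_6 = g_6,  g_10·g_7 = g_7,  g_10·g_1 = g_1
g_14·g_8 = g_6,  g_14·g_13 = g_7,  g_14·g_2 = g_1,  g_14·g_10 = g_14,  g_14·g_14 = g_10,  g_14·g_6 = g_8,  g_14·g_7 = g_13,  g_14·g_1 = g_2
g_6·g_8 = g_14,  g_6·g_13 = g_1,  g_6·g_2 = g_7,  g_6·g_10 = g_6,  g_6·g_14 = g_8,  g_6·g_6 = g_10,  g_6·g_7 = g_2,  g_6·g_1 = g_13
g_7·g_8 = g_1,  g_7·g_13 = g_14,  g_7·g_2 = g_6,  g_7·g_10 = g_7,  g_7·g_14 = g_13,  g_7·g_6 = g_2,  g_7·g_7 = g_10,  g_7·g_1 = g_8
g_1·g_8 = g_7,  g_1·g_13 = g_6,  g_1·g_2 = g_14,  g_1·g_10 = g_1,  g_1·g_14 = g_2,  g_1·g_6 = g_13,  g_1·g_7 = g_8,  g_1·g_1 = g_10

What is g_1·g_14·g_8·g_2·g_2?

g_13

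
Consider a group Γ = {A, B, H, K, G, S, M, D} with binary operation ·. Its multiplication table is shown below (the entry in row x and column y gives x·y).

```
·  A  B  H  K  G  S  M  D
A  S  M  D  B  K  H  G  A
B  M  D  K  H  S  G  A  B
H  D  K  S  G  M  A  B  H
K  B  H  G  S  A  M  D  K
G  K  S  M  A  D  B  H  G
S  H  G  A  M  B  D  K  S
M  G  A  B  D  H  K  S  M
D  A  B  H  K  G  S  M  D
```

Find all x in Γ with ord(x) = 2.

Identity is D. Compute the order of each non-identity element by repeated multiplication:
  A: A → S → H → D  (order 4)
  B: B → D  (order 2)
  H: H → S → A → D  (order 4)
  K: K → S → M → D  (order 4)
  G: G → D  (order 2)
  S: S → D  (order 2)
  M: M → S → K → D  (order 4)
Elements of order 2: {B, G, S}.

{B, G, S}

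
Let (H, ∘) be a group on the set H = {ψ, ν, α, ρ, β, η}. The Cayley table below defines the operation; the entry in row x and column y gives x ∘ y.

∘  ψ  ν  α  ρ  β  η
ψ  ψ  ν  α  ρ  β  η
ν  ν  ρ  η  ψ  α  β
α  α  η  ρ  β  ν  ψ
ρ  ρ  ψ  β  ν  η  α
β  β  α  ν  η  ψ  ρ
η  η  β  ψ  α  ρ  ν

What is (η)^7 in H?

η^1 = η
η^2 = η ∘ η = ν
η^3 = ν ∘ η = β
η^4 = β ∘ η = ρ
η^5 = ρ ∘ η = α
η^6 = α ∘ η = ψ
η^7 = ψ ∘ η = η

η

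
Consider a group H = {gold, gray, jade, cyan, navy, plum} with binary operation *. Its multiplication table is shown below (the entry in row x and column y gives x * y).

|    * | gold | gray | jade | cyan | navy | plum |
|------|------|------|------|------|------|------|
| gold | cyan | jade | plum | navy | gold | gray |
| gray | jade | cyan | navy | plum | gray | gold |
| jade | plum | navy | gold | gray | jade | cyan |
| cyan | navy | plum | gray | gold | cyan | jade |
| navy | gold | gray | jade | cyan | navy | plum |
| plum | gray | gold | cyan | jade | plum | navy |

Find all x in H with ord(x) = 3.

Identity is navy. Compute the order of each non-identity element by repeated multiplication:
  gold: gold → cyan → navy  (order 3)
  gray: gray → cyan → plum → gold → jade → navy  (order 6)
  jade: jade → gold → plum → cyan → gray → navy  (order 6)
  cyan: cyan → gold → navy  (order 3)
  plum: plum → navy  (order 2)
Elements of order 3: {cyan, gold}.

{cyan, gold}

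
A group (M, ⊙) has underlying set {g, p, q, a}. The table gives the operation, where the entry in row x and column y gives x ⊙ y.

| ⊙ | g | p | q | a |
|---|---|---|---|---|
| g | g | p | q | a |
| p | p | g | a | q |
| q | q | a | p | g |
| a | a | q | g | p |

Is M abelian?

Yes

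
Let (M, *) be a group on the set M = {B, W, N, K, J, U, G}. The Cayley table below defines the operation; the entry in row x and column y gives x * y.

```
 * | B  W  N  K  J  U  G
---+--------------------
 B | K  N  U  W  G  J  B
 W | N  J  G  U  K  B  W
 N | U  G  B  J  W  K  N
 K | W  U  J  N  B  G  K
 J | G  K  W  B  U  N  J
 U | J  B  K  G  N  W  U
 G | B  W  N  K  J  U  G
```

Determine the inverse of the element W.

N

First locate the identity: row G matches the header, so G is the identity.
Scan row W for G: W * N = G. Hence W^(-1) = N.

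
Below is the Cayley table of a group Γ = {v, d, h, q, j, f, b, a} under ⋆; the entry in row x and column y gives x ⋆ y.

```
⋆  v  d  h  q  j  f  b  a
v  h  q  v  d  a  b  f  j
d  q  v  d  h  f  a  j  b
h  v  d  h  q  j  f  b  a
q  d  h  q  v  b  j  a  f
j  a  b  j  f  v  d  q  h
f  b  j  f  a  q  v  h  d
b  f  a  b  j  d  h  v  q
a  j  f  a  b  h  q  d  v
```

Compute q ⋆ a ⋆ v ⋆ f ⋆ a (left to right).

a

q ⋆ a = f
f ⋆ v = b
b ⋆ f = h
h ⋆ a = a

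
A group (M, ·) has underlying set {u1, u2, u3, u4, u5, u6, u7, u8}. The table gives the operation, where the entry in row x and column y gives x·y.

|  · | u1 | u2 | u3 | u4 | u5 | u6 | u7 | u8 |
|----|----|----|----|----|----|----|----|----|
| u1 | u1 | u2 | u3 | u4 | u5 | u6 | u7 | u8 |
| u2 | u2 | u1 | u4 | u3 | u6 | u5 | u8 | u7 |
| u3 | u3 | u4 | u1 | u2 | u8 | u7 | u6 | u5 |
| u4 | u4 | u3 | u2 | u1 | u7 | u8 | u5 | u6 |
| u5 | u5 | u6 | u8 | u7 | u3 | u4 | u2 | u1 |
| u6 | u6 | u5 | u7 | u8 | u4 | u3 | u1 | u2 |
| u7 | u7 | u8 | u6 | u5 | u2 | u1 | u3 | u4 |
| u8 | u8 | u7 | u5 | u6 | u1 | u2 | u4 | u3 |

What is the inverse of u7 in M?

u6

First locate the identity: row u1 matches the header, so u1 is the identity.
Scan row u7 for u1: u7·u6 = u1. Hence u7^(-1) = u6.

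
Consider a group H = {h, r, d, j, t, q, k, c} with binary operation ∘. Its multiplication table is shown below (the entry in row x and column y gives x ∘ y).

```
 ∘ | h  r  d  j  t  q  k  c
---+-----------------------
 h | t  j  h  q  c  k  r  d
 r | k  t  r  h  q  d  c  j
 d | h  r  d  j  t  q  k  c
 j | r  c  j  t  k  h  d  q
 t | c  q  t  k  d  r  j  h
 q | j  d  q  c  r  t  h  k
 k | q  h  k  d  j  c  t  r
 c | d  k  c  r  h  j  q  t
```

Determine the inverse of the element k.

j

First locate the identity: row d matches the header, so d is the identity.
Scan row k for d: k ∘ j = d. Hence k^(-1) = j.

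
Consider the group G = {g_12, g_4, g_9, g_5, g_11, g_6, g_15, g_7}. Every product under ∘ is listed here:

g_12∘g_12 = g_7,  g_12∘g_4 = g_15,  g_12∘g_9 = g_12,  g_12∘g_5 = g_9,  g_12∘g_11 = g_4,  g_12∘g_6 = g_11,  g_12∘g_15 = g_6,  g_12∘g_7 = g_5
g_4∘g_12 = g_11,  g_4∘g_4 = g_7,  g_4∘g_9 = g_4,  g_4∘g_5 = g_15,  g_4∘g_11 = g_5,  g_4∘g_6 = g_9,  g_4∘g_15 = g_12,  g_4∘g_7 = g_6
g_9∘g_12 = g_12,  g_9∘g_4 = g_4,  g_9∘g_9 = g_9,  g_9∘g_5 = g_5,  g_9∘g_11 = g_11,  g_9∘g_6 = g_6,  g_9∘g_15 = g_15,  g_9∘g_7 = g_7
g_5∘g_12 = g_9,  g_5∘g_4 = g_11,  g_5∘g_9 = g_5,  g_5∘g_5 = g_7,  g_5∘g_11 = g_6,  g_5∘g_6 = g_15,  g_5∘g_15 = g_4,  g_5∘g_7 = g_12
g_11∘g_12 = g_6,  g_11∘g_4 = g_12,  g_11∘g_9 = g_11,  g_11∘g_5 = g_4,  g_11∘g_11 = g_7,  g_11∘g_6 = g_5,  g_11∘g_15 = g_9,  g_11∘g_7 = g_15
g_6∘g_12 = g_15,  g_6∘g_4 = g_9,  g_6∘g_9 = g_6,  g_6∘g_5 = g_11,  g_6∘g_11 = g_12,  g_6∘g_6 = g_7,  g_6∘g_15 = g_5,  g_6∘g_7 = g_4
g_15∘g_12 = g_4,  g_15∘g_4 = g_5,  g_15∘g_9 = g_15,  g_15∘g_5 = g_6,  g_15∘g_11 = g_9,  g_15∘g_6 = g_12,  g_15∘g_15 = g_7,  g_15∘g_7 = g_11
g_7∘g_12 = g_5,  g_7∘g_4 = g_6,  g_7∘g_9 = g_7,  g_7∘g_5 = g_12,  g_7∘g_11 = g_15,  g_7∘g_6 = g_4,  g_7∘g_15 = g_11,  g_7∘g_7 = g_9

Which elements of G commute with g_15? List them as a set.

{g_11, g_15, g_7, g_9}

Compare row g_15 with column g_15 entry by entry.
g_7 ∘ g_15 = g_11 = g_15 ∘ g_7, so g_7 commutes with g_15.
g_4 ∘ g_15 = g_12 but g_15 ∘ g_4 = g_5, so g_4 does not.
Collecting the elements that commute with g_15: C(g_15) = {g_11, g_15, g_7, g_9}.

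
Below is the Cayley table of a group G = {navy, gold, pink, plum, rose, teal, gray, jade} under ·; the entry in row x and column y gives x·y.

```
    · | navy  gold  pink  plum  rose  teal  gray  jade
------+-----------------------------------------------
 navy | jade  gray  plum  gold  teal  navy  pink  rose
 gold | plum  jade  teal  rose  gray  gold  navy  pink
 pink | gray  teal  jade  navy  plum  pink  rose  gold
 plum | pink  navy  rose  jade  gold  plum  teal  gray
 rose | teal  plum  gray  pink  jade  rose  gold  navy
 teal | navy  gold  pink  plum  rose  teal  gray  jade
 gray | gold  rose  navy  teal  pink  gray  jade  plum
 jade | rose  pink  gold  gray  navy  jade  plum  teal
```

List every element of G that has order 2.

Identity is teal. Compute the order of each non-identity element by repeated multiplication:
  navy: navy → jade → rose → teal  (order 4)
  gold: gold → jade → pink → teal  (order 4)
  pink: pink → jade → gold → teal  (order 4)
  plum: plum → jade → gray → teal  (order 4)
  rose: rose → jade → navy → teal  (order 4)
  gray: gray → jade → plum → teal  (order 4)
  jade: jade → teal  (order 2)
Elements of order 2: {jade}.

{jade}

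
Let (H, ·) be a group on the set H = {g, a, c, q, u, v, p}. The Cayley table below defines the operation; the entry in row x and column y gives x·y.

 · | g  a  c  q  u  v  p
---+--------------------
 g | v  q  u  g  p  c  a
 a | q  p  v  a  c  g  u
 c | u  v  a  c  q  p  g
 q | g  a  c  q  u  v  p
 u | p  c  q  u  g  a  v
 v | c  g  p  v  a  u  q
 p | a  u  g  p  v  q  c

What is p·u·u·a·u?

p·u = v
v·u = a
a·a = p
p·u = v

v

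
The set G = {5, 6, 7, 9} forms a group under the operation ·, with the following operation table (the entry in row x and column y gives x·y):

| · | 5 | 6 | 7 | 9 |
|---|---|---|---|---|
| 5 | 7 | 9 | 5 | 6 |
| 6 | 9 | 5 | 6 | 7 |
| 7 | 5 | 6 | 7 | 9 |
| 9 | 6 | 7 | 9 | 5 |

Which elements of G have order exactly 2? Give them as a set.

{5}

Identity is 7. Compute the order of each non-identity element by repeated multiplication:
  5: 5 → 7  (order 2)
  6: 6 → 5 → 9 → 7  (order 4)
  9: 9 → 5 → 6 → 7  (order 4)
Elements of order 2: {5}.
(Structurally, G here is isomorphic to the cyclic group Z_4.)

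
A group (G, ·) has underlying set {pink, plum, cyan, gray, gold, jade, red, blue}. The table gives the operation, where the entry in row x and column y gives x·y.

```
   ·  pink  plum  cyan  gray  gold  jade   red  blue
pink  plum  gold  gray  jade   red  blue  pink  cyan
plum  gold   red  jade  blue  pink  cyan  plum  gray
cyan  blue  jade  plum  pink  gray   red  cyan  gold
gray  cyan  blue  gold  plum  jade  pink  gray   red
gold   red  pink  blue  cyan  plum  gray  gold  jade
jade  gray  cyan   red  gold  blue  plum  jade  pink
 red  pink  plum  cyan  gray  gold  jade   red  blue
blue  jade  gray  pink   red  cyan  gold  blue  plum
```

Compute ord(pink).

4

The identity element is red (its row matches the header).
pink^1 = pink
pink^2 = pink·pink = plum
pink^3 = plum·pink = gold
pink^4 = gold·pink = red
The first power of pink equal to the identity is pink^4, so ord(pink) = 4.
(Structurally, G here is isomorphic to the quaternion group Q_8.)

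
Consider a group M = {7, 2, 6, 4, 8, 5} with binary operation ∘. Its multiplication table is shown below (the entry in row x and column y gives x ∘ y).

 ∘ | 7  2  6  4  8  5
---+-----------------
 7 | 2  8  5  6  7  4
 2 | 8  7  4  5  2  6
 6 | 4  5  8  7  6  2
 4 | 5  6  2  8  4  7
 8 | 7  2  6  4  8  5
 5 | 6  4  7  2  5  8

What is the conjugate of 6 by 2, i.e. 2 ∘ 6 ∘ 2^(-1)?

The identity is 8. In row 2, the entry 8 sits in column 7, so 2^(-1) = 7.
2 ∘ 6 = 4
4 ∘ 7 = 5

5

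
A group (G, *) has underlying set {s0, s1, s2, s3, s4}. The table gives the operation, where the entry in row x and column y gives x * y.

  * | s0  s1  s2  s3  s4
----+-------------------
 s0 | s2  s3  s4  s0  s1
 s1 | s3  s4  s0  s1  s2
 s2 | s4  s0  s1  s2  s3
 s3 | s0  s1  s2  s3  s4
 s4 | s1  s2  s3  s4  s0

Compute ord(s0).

The identity element is s3 (its row matches the header).
s0^1 = s0
s0^2 = s0 * s0 = s2
s0^3 = s2 * s0 = s4
s0^4 = s4 * s0 = s1
s0^5 = s1 * s0 = s3
The first power of s0 equal to the identity is s0^5, so ord(s0) = 5.

5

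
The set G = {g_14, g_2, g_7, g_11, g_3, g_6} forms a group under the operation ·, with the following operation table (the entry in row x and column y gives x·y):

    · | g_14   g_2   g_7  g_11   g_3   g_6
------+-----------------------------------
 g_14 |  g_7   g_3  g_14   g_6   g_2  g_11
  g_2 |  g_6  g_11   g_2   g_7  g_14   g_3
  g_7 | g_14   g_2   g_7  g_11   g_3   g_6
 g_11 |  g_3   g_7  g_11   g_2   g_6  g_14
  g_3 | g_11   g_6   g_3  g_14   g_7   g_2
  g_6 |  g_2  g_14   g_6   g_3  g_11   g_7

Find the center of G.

An element z is central iff its row equals its column in the table.
For g_14: g_14·g_2 = g_3 ≠ g_6 = g_2·g_14, so g_14 ∉ Z.
Checking each element this way leaves Z(G) = {g_7}.

{g_7}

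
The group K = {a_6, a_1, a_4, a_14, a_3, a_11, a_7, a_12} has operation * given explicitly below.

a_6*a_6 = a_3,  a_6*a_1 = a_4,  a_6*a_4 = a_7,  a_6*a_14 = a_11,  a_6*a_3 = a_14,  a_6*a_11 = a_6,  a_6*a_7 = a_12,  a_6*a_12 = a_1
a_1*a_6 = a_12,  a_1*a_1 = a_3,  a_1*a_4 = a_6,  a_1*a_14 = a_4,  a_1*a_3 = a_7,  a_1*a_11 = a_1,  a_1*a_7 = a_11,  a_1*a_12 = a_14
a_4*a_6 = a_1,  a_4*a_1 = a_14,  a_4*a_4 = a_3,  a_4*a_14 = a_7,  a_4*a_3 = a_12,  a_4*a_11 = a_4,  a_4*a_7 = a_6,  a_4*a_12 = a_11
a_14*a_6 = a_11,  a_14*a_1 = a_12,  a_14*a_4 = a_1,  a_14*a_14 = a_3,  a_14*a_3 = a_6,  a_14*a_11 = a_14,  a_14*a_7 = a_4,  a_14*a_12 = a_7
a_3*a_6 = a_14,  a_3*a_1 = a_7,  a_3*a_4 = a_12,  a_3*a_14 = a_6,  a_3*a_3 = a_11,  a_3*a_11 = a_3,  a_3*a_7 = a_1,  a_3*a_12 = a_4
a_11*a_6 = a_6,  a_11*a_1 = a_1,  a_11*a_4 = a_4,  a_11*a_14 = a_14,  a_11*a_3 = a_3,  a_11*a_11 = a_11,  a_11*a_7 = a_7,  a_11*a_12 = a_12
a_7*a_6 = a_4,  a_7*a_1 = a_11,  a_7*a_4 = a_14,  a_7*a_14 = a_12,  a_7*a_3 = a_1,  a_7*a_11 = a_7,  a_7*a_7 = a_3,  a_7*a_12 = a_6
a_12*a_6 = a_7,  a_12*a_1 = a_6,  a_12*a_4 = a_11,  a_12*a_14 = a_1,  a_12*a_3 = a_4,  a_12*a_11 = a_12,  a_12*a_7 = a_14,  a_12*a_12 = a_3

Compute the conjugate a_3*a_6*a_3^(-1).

a_6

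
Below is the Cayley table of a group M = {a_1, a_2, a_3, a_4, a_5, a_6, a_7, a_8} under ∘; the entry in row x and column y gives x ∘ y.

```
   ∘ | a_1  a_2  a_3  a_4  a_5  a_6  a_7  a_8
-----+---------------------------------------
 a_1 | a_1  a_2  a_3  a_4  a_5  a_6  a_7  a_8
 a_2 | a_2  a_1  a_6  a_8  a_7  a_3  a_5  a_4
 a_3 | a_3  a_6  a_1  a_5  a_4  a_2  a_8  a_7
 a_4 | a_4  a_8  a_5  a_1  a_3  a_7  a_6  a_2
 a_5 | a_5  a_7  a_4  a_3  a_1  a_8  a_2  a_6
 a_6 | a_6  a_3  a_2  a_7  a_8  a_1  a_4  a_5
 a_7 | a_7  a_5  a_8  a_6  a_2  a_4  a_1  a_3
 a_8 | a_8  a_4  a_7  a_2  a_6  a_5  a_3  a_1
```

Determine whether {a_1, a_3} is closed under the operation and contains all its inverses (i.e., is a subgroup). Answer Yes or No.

Yes

{a_1, a_3} contains the identity a_1.
Checking products: every product of two elements of {a_1, a_3} (read from the table) lies in {a_1, a_3}, so the set is closed.
In a finite group, a nonempty closed subset is a subgroup. So {a_1, a_3} ≤ M.
(Structurally, M here is isomorphic to the elementary abelian group (Z_2)^3.)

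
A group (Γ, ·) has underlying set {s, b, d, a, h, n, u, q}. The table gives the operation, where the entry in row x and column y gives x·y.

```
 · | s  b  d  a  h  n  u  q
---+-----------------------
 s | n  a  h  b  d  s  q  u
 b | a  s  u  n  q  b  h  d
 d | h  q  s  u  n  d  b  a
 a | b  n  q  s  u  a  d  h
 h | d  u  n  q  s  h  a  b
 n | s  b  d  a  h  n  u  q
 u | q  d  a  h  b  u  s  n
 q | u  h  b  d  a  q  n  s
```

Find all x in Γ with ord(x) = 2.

{s}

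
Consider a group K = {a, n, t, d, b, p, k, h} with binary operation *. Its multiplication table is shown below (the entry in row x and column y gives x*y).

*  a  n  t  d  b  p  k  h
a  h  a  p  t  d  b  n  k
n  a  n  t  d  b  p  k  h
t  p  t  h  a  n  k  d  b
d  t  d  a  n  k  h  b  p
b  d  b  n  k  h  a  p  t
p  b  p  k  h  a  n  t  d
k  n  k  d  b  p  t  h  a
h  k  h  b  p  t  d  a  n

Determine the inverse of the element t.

First locate the identity: row n matches the header, so n is the identity.
Scan row t for n: t*b = n. Hence t^(-1) = b.

b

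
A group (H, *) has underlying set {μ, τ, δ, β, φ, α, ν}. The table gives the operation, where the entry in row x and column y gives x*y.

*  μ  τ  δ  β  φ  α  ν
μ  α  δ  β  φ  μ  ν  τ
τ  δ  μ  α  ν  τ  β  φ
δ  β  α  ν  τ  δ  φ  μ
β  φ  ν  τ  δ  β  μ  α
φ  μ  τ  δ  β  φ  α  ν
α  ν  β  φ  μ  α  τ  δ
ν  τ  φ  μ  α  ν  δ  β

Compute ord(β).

The identity element is φ (its row matches the header).
β^1 = β
β^2 = β*β = δ
β^3 = δ*β = τ
β^4 = τ*β = ν
β^5 = ν*β = α
β^6 = α*β = μ
β^7 = μ*β = φ
The first power of β equal to the identity is β^7, so ord(β) = 7.

7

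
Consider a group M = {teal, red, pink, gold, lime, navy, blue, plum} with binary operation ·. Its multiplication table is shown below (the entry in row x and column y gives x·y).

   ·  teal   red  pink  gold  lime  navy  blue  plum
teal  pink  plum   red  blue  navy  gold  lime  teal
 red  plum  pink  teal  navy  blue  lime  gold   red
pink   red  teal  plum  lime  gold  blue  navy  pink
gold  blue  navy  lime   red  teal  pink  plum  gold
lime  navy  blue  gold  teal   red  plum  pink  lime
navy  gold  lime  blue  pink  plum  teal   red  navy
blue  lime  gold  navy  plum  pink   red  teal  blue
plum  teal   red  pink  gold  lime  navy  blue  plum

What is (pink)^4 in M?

plum

pink^1 = pink
pink^2 = pink·pink = plum
pink^3 = plum·pink = pink
pink^4 = pink·pink = plum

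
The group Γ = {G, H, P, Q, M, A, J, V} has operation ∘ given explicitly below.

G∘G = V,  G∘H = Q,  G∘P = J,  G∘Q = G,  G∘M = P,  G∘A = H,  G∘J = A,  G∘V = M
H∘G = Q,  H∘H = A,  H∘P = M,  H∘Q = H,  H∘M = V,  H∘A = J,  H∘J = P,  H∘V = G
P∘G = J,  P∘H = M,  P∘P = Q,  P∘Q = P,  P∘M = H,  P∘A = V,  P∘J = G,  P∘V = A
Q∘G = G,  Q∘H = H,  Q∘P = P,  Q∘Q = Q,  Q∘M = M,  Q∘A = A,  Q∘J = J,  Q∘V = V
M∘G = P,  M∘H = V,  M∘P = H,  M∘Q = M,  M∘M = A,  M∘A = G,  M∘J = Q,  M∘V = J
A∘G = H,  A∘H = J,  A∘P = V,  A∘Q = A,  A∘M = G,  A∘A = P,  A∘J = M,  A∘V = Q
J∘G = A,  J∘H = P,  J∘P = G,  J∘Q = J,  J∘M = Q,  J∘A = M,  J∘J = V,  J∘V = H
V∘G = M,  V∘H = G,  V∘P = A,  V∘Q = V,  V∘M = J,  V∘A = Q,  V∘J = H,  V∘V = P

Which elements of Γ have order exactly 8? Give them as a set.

Identity is Q. Compute the order of each non-identity element by repeated multiplication:
  G: G → V → M → P → J → A → H → Q  (order 8)
  H: H → A → J → P → M → V → G → Q  (order 8)
  P: P → Q  (order 2)
  M: M → A → G → P → H → V → J → Q  (order 8)
  A: A → P → V → Q  (order 4)
  J: J → V → H → P → G → A → M → Q  (order 8)
  V: V → P → A → Q  (order 4)
Elements of order 8: {G, H, J, M}.

{G, H, J, M}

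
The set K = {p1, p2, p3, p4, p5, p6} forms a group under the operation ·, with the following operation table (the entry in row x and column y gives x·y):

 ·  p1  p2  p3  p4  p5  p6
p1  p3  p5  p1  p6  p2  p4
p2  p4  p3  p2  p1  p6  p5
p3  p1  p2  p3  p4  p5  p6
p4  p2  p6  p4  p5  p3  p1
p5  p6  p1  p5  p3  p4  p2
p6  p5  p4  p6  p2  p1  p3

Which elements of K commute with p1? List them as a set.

{p1, p3}

Compare row p1 with column p1 entry by entry.
p6·p1 = p5 but p1·p6 = p4, so p6 does not.
Collecting the elements that commute with p1: C(p1) = {p1, p3}.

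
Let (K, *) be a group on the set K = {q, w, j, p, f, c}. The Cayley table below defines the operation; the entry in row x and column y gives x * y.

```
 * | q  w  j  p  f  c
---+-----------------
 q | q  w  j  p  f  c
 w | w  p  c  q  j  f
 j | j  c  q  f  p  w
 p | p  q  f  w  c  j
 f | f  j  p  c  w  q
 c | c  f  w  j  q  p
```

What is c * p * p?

c * p = j
j * p = f

f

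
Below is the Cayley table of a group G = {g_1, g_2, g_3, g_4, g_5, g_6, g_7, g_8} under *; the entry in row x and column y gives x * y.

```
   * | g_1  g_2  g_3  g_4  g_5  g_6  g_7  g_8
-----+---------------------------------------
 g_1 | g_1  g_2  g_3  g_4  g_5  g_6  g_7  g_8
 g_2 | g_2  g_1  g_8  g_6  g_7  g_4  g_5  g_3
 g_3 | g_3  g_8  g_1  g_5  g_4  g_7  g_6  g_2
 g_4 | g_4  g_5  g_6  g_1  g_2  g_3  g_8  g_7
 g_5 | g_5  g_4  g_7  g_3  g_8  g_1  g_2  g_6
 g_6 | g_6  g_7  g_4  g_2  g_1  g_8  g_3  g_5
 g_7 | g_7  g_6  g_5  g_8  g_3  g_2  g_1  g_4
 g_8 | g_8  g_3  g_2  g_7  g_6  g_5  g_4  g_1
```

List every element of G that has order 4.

Identity is g_1. Compute the order of each non-identity element by repeated multiplication:
  g_2: g_2 → g_1  (order 2)
  g_3: g_3 → g_1  (order 2)
  g_4: g_4 → g_1  (order 2)
  g_5: g_5 → g_8 → g_6 → g_1  (order 4)
  g_6: g_6 → g_8 → g_5 → g_1  (order 4)
  g_7: g_7 → g_1  (order 2)
  g_8: g_8 → g_1  (order 2)
Elements of order 4: {g_5, g_6}.
(Structurally, G here is isomorphic to the dihedral group D_4.)

{g_5, g_6}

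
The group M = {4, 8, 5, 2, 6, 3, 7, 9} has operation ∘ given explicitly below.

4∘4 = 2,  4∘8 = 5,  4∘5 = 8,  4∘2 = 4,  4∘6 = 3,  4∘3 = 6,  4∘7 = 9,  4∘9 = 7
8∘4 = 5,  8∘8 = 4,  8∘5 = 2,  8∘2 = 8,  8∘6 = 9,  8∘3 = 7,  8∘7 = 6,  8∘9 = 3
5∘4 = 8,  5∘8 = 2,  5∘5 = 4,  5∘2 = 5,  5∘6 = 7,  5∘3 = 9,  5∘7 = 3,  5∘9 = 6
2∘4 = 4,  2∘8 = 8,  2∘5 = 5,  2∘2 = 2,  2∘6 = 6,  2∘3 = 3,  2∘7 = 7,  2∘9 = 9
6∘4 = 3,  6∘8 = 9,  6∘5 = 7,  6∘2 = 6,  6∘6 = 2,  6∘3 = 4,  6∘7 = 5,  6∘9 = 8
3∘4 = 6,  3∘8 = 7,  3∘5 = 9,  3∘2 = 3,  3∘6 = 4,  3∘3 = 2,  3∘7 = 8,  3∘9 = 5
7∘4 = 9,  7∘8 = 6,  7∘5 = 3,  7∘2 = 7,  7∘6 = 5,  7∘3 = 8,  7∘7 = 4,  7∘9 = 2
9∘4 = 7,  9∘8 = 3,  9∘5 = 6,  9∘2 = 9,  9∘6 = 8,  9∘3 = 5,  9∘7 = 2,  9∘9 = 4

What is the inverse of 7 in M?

9

First locate the identity: row 2 matches the header, so 2 is the identity.
Scan row 7 for 2: 7 ∘ 9 = 2. Hence 7^(-1) = 9.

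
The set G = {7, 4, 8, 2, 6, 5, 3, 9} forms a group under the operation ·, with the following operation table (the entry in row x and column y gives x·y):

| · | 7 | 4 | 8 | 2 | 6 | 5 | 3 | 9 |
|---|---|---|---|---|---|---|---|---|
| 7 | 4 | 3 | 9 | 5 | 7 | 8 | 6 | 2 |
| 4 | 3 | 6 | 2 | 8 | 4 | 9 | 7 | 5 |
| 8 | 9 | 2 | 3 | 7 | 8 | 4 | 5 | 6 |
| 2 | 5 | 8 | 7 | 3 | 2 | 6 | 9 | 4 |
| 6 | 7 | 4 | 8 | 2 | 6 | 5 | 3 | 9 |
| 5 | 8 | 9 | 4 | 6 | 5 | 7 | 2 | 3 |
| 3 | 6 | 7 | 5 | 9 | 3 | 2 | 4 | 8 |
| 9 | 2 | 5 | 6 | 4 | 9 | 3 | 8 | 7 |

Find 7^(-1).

First locate the identity: row 6 matches the header, so 6 is the identity.
Scan row 7 for 6: 7·3 = 6. Hence 7^(-1) = 3.

3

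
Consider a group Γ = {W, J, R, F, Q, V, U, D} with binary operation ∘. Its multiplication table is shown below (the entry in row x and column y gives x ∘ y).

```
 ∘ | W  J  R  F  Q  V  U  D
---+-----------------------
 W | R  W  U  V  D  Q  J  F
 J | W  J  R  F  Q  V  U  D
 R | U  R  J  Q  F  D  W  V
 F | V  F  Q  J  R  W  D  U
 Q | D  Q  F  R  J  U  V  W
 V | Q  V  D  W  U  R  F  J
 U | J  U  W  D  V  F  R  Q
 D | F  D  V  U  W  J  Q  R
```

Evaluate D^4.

J

D^1 = D
D^2 = D ∘ D = R
D^3 = R ∘ D = V
D^4 = V ∘ D = J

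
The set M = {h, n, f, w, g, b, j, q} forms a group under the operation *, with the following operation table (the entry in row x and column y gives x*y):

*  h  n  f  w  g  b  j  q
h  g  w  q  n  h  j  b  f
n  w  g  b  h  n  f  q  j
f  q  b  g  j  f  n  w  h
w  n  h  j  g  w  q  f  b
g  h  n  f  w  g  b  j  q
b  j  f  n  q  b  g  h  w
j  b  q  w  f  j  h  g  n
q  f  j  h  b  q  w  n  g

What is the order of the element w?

The identity element is g (its row matches the header).
w^1 = w
w^2 = w*w = g
The first power of w equal to the identity is w^2, so ord(w) = 2.

2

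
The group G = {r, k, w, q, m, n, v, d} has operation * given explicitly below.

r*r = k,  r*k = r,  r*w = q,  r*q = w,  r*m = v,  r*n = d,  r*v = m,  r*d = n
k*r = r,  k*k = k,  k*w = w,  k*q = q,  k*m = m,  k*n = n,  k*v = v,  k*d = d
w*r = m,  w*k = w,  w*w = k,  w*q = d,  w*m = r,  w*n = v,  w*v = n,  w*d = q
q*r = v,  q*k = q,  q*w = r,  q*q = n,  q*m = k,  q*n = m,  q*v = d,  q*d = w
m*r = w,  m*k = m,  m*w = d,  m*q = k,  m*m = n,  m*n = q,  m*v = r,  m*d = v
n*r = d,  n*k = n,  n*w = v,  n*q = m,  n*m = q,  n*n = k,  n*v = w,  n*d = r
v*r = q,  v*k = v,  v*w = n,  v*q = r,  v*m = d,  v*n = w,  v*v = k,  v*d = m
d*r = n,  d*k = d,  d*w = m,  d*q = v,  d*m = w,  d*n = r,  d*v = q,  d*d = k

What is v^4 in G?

v^1 = v
v^2 = v * v = k
v^3 = k * v = v
v^4 = v * v = k

k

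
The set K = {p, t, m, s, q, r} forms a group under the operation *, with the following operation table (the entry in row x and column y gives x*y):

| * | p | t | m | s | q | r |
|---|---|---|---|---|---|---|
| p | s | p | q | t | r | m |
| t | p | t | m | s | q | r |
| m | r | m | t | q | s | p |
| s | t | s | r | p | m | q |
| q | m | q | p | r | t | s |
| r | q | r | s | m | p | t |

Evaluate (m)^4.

t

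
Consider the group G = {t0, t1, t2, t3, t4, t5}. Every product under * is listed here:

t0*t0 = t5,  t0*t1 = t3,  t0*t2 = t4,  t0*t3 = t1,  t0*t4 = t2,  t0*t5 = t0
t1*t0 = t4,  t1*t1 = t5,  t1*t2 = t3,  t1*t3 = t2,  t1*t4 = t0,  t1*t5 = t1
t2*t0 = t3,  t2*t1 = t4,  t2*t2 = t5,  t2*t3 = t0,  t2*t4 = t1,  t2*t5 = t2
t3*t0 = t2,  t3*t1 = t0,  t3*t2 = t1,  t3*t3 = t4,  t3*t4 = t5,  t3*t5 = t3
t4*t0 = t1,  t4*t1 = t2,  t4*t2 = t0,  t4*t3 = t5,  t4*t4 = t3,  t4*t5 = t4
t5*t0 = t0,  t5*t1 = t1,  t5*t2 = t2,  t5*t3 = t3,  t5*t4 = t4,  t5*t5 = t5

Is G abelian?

t3*t0 = t2 but t0*t3 = t1.
Since t3 and t0 do not commute, G is not abelian.

No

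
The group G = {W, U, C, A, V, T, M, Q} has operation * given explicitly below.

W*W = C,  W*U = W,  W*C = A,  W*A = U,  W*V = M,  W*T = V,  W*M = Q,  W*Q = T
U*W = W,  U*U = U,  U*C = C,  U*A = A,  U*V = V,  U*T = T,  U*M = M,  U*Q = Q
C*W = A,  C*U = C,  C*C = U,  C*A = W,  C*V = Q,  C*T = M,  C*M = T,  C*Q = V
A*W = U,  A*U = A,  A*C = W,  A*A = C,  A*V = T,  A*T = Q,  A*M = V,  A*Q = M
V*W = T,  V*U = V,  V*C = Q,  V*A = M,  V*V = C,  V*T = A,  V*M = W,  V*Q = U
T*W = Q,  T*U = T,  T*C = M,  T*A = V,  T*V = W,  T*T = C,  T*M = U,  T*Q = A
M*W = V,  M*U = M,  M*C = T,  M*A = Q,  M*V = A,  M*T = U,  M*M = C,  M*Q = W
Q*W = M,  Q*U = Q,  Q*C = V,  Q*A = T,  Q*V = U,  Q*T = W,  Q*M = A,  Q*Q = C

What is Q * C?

Read row Q, column C: Q * C = V.

V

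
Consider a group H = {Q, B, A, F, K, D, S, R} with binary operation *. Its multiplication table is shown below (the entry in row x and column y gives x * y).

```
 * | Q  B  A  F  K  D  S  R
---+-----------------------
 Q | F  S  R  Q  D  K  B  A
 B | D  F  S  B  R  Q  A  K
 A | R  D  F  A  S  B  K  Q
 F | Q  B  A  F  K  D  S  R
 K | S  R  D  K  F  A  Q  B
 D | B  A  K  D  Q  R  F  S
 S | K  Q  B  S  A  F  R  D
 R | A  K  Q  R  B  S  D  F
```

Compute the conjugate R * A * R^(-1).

The identity is F. In row R, the entry F sits in column R, so R^(-1) = R.
R * A = Q
Q * R = A

A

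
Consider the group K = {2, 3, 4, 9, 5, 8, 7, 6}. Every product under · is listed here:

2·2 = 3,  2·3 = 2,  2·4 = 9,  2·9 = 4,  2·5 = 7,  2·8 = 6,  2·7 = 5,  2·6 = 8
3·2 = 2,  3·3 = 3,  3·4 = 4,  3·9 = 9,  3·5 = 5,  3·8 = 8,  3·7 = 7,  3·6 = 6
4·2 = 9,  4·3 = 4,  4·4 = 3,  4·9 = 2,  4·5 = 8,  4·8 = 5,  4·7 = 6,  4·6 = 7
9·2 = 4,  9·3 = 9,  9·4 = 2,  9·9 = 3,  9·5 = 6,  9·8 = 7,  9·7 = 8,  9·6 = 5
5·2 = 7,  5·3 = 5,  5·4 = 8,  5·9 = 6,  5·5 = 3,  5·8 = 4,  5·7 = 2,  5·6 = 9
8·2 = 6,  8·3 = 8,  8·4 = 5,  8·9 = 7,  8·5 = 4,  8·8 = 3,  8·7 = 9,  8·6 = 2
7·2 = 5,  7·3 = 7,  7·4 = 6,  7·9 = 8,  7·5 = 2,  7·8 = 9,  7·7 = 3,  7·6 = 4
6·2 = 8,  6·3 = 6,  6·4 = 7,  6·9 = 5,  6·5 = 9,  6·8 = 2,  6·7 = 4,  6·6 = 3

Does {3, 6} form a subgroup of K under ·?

Yes

{3, 6} contains the identity 3.
Checking products: every product of two elements of {3, 6} (read from the table) lies in {3, 6}, so the set is closed.
In a finite group, a nonempty closed subset is a subgroup. So {3, 6} ≤ K.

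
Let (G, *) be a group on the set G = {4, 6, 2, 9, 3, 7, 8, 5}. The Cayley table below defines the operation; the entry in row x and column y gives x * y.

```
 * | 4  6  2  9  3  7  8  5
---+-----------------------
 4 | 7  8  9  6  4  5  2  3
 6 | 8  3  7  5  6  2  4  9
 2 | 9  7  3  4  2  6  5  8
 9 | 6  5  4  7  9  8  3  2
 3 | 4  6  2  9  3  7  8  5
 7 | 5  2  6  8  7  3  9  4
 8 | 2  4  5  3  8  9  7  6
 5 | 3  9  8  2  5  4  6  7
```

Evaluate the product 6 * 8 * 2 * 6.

5

6 * 8 = 4
4 * 2 = 9
9 * 6 = 5
(Structurally, G here is isomorphic to Z_2 x Z_4.)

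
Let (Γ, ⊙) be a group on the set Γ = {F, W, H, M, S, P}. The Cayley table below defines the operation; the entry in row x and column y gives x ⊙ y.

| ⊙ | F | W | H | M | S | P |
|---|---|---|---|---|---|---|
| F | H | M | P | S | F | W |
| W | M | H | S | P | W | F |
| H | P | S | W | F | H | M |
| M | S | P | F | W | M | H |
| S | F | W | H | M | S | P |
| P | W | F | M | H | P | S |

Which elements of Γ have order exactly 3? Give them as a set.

{H, W}

Identity is S. Compute the order of each non-identity element by repeated multiplication:
  F: F → H → P → W → M → S  (order 6)
  W: W → H → S  (order 3)
  H: H → W → S  (order 3)
  M: M → W → P → H → F → S  (order 6)
  P: P → S  (order 2)
Elements of order 3: {H, W}.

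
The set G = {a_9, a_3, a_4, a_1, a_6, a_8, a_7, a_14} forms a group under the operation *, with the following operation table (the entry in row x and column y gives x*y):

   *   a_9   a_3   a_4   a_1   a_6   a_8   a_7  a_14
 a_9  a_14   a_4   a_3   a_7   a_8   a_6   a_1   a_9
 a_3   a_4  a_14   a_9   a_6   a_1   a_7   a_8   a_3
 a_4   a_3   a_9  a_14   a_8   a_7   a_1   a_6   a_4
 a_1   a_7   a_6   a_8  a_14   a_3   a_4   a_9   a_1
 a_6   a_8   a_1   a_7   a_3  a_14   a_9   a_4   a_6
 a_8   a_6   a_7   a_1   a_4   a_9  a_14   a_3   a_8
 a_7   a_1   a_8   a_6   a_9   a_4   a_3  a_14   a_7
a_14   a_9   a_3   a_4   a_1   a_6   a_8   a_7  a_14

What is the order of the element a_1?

The identity element is a_14 (its row matches the header).
a_1^1 = a_1
a_1^2 = a_1*a_1 = a_14
The first power of a_1 equal to the identity is a_1^2, so ord(a_1) = 2.

2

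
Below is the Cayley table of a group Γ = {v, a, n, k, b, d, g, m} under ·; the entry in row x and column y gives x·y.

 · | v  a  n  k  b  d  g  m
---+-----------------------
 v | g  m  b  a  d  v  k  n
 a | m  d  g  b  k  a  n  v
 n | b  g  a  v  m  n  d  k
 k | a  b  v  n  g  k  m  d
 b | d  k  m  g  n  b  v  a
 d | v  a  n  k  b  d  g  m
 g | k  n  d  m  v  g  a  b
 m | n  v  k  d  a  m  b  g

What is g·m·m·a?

d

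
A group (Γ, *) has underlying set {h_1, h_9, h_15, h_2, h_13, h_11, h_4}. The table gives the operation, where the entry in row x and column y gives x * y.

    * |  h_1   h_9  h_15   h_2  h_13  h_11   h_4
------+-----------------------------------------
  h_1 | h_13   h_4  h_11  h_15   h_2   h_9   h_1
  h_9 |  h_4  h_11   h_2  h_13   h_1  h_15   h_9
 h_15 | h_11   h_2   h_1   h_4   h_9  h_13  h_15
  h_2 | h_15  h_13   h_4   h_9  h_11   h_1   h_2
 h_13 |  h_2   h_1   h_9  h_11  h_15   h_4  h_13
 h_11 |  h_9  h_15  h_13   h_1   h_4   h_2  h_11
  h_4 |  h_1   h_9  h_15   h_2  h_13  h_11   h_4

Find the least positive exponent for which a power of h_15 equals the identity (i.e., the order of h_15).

7

The identity element is h_4 (its row matches the header).
h_15^1 = h_15
h_15^2 = h_15 * h_15 = h_1
h_15^3 = h_1 * h_15 = h_11
h_15^4 = h_11 * h_15 = h_13
h_15^5 = h_13 * h_15 = h_9
h_15^6 = h_9 * h_15 = h_2
h_15^7 = h_2 * h_15 = h_4
The first power of h_15 equal to the identity is h_15^7, so ord(h_15) = 7.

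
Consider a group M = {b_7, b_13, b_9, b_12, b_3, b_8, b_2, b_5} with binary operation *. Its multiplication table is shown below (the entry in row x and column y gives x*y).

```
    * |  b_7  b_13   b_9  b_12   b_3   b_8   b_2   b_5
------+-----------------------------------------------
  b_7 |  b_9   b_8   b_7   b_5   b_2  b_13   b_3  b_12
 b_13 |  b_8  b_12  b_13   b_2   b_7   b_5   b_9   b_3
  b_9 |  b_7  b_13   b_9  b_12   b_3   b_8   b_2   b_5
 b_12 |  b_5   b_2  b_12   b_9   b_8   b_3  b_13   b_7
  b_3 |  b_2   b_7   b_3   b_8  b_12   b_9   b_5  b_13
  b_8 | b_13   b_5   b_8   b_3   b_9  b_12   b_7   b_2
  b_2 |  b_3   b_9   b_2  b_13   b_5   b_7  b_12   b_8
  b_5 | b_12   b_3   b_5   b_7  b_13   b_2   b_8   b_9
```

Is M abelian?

Yes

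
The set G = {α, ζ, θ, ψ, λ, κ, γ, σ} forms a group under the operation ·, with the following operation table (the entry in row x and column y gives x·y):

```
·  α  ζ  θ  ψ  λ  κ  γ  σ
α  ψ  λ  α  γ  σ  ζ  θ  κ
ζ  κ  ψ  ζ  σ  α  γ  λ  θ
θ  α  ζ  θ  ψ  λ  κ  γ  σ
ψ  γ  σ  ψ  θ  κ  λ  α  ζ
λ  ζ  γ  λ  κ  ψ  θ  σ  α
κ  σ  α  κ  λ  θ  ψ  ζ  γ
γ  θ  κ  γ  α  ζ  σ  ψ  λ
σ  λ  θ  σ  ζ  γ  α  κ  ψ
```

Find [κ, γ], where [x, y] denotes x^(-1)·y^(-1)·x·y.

ψ

Identity is θ; from the table κ^(-1) = λ and γ^(-1) = α.
λ·α = ζ
ζ·κ = γ
γ·γ = ψ
(Structurally, G here is isomorphic to the quaternion group Q_8.)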